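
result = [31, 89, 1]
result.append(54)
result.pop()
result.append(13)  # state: [31, 89, 1, 13]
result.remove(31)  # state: [89, 1, 13]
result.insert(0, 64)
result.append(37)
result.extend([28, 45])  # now [64, 89, 1, 13, 37, 28, 45]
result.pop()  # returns 45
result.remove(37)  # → [64, 89, 1, 13, 28]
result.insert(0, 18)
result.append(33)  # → [18, 64, 89, 1, 13, 28, 33]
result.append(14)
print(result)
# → [18, 64, 89, 1, 13, 28, 33, 14]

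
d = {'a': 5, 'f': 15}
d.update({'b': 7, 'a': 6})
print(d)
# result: {'a': 6, 'f': 15, 'b': 7}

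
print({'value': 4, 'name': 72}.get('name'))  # 72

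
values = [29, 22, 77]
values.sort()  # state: [22, 29, 77]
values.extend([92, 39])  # [22, 29, 77, 92, 39]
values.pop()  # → 39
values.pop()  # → 92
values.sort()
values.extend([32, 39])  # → [22, 29, 77, 32, 39]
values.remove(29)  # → [22, 77, 32, 39]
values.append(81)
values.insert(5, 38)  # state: [22, 77, 32, 39, 81, 38]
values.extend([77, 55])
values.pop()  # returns 55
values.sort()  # [22, 32, 38, 39, 77, 77, 81]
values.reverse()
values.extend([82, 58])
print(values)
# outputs [81, 77, 77, 39, 38, 32, 22, 82, 58]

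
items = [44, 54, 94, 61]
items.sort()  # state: [44, 54, 61, 94]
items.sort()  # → [44, 54, 61, 94]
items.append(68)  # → [44, 54, 61, 94, 68]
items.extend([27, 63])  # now [44, 54, 61, 94, 68, 27, 63]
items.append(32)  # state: [44, 54, 61, 94, 68, 27, 63, 32]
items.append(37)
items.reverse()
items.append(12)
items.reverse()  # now [12, 44, 54, 61, 94, 68, 27, 63, 32, 37]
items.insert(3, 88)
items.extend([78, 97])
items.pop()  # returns 97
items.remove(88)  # [12, 44, 54, 61, 94, 68, 27, 63, 32, 37, 78]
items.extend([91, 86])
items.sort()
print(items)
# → [12, 27, 32, 37, 44, 54, 61, 63, 68, 78, 86, 91, 94]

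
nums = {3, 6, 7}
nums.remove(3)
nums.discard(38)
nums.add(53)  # {6, 7, 53}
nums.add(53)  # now {6, 7, 53}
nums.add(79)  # {6, 7, 53, 79}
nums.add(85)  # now {6, 7, 53, 79, 85}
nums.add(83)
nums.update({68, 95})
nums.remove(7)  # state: {6, 53, 68, 79, 83, 85, 95}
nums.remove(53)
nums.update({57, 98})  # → {6, 57, 68, 79, 83, 85, 95, 98}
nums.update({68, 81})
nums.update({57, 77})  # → {6, 57, 68, 77, 79, 81, 83, 85, 95, 98}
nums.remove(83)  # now {6, 57, 68, 77, 79, 81, 85, 95, 98}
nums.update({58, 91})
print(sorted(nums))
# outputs [6, 57, 58, 68, 77, 79, 81, 85, 91, 95, 98]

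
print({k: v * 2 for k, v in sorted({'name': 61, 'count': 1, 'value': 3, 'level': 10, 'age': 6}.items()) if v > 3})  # {'age': 12, 'level': 20, 'name': 122}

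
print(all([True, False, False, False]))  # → False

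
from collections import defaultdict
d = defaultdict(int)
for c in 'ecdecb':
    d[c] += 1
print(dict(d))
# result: {'e': 2, 'c': 2, 'd': 1, 'b': 1}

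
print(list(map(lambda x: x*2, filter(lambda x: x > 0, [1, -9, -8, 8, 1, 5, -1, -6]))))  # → [2, 16, 2, 10]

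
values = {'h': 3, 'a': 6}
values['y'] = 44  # {'h': 3, 'a': 6, 'y': 44}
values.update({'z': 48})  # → {'h': 3, 'a': 6, 'y': 44, 'z': 48}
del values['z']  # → {'h': 3, 'a': 6, 'y': 44}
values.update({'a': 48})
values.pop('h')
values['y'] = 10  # {'a': 48, 'y': 10}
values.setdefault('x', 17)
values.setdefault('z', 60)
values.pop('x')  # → 17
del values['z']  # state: {'a': 48, 'y': 10}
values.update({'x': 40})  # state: {'a': 48, 'y': 10, 'x': 40}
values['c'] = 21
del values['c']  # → {'a': 48, 'y': 10, 'x': 40}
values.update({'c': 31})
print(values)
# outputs {'a': 48, 'y': 10, 'x': 40, 'c': 31}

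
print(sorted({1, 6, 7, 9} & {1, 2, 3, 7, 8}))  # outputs [1, 7]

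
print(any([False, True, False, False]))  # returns True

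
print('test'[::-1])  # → tset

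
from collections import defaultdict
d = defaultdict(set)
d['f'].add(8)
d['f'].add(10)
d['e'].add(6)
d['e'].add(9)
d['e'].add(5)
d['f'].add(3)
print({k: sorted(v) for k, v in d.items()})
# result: {'f': [3, 8, 10], 'e': [5, 6, 9]}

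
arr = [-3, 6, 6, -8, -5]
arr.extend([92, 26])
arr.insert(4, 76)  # [-3, 6, 6, -8, 76, -5, 92, 26]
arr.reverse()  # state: [26, 92, -5, 76, -8, 6, 6, -3]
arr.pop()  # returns -3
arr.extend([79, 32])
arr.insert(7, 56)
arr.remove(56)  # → [26, 92, -5, 76, -8, 6, 6, 79, 32]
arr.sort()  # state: [-8, -5, 6, 6, 26, 32, 76, 79, 92]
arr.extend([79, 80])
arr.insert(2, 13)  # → [-8, -5, 13, 6, 6, 26, 32, 76, 79, 92, 79, 80]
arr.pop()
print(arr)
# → [-8, -5, 13, 6, 6, 26, 32, 76, 79, 92, 79]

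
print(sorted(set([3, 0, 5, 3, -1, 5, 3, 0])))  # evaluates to [-1, 0, 3, 5]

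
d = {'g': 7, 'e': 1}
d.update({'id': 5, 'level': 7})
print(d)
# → {'g': 7, 'e': 1, 'id': 5, 'level': 7}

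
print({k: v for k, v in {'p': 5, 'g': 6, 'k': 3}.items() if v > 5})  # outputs {'g': 6}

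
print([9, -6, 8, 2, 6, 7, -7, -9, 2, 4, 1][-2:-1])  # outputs [4]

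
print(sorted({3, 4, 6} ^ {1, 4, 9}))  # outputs [1, 3, 6, 9]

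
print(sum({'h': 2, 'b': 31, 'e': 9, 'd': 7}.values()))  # 49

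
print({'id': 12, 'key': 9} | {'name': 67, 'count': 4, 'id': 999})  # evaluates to {'id': 999, 'key': 9, 'name': 67, 'count': 4}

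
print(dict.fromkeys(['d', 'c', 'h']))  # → {'d': None, 'c': None, 'h': None}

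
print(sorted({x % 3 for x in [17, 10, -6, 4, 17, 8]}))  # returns [0, 1, 2]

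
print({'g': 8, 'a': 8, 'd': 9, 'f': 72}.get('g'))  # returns 8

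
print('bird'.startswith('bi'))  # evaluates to True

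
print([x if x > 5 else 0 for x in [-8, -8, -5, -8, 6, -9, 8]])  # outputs [0, 0, 0, 0, 6, 0, 8]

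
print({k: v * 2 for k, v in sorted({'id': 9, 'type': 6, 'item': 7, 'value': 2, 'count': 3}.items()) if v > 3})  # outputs {'id': 18, 'item': 14, 'type': 12}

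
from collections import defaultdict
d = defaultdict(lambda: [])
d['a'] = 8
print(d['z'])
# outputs []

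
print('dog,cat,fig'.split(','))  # ['dog', 'cat', 'fig']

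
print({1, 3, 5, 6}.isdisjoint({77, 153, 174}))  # True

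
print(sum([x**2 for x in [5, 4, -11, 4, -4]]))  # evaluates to 194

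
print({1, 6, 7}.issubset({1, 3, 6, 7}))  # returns True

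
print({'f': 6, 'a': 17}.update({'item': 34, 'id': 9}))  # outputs None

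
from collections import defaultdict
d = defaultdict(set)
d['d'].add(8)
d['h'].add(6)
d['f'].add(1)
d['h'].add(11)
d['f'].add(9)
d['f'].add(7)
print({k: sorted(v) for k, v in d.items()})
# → {'d': [8], 'h': [6, 11], 'f': [1, 7, 9]}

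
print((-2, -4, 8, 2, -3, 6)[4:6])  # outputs (-3, 6)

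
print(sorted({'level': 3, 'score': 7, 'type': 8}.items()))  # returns [('level', 3), ('score', 7), ('type', 8)]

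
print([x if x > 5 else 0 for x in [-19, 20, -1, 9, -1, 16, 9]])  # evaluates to [0, 20, 0, 9, 0, 16, 9]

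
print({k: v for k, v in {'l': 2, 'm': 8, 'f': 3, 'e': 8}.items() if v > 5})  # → {'m': 8, 'e': 8}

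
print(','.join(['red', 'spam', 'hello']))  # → red,spam,hello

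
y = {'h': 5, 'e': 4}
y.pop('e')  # 4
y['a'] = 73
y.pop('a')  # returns 73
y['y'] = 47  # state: {'h': 5, 'y': 47}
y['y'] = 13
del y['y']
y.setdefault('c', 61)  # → 61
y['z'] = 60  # {'h': 5, 'c': 61, 'z': 60}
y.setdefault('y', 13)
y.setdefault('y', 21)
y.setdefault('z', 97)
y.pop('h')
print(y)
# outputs {'c': 61, 'z': 60, 'y': 13}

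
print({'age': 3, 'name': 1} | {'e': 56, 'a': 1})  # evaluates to {'age': 3, 'name': 1, 'e': 56, 'a': 1}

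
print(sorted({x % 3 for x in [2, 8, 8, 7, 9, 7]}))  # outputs [0, 1, 2]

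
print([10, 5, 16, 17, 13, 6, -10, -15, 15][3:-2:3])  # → [17, -10]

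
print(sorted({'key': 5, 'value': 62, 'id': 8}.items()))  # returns [('id', 8), ('key', 5), ('value', 62)]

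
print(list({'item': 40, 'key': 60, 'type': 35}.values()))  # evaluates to [40, 60, 35]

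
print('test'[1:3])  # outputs es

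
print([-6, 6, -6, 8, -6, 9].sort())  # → None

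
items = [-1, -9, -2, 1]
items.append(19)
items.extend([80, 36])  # [-1, -9, -2, 1, 19, 80, 36]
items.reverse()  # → [36, 80, 19, 1, -2, -9, -1]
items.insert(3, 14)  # [36, 80, 19, 14, 1, -2, -9, -1]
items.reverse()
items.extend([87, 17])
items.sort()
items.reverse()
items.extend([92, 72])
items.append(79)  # [87, 80, 36, 19, 17, 14, 1, -1, -2, -9, 92, 72, 79]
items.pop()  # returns 79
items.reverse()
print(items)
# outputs [72, 92, -9, -2, -1, 1, 14, 17, 19, 36, 80, 87]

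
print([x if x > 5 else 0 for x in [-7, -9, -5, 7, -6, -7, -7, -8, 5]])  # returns [0, 0, 0, 7, 0, 0, 0, 0, 0]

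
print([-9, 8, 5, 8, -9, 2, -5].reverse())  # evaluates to None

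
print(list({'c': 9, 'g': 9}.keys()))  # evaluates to ['c', 'g']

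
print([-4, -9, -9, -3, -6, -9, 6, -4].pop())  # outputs -4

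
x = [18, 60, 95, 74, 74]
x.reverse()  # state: [74, 74, 95, 60, 18]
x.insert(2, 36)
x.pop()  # 18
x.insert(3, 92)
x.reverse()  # [60, 95, 92, 36, 74, 74]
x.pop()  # 74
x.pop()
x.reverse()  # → [36, 92, 95, 60]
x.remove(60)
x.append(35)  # [36, 92, 95, 35]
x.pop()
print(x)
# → [36, 92, 95]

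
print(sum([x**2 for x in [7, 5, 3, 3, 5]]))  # 117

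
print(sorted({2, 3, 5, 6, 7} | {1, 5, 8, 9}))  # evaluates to [1, 2, 3, 5, 6, 7, 8, 9]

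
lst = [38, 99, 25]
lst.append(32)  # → [38, 99, 25, 32]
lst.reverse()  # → [32, 25, 99, 38]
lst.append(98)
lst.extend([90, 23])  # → [32, 25, 99, 38, 98, 90, 23]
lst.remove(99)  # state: [32, 25, 38, 98, 90, 23]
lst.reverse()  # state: [23, 90, 98, 38, 25, 32]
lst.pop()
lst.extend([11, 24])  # [23, 90, 98, 38, 25, 11, 24]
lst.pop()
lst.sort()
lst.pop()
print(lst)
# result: [11, 23, 25, 38, 90]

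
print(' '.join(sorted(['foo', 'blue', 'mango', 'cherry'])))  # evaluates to blue cherry foo mango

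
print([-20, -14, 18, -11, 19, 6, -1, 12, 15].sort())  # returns None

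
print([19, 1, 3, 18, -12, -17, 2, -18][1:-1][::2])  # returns [1, 18, -17]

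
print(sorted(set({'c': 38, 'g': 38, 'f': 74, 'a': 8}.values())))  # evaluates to [8, 38, 74]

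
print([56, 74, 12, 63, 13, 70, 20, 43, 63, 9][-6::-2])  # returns [13, 12, 56]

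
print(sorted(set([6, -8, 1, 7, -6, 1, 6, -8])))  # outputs [-8, -6, 1, 6, 7]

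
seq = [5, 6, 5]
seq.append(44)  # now [5, 6, 5, 44]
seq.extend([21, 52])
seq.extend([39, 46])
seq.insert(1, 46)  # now [5, 46, 6, 5, 44, 21, 52, 39, 46]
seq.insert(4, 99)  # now [5, 46, 6, 5, 99, 44, 21, 52, 39, 46]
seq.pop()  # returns 46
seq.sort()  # [5, 5, 6, 21, 39, 44, 46, 52, 99]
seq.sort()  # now [5, 5, 6, 21, 39, 44, 46, 52, 99]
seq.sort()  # [5, 5, 6, 21, 39, 44, 46, 52, 99]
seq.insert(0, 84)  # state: [84, 5, 5, 6, 21, 39, 44, 46, 52, 99]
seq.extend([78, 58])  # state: [84, 5, 5, 6, 21, 39, 44, 46, 52, 99, 78, 58]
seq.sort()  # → [5, 5, 6, 21, 39, 44, 46, 52, 58, 78, 84, 99]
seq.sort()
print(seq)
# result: [5, 5, 6, 21, 39, 44, 46, 52, 58, 78, 84, 99]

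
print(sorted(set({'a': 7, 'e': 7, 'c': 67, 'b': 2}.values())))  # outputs [2, 7, 67]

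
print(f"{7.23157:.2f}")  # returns 7.23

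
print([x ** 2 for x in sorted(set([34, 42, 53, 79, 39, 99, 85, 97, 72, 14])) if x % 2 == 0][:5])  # [196, 1156, 1764, 5184]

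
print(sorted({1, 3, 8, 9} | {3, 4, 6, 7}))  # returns [1, 3, 4, 6, 7, 8, 9]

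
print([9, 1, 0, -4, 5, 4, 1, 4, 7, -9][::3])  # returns [9, -4, 1, -9]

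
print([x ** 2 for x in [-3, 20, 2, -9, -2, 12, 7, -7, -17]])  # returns [9, 400, 4, 81, 4, 144, 49, 49, 289]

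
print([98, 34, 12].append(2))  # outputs None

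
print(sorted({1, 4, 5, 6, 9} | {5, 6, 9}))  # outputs [1, 4, 5, 6, 9]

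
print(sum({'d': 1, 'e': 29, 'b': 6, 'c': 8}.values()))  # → 44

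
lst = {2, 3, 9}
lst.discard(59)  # {2, 3, 9}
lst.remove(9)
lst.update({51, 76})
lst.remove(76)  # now {2, 3, 51}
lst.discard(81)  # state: {2, 3, 51}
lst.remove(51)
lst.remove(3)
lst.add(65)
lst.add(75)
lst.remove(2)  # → {65, 75}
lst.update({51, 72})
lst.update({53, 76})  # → {51, 53, 65, 72, 75, 76}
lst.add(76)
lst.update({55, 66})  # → {51, 53, 55, 65, 66, 72, 75, 76}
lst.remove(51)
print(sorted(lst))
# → [53, 55, 65, 66, 72, 75, 76]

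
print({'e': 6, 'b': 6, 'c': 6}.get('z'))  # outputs None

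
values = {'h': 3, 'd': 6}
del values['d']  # {'h': 3}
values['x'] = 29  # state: {'h': 3, 'x': 29}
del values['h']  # {'x': 29}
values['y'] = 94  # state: {'x': 29, 'y': 94}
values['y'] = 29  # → {'x': 29, 'y': 29}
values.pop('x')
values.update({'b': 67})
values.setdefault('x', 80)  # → 80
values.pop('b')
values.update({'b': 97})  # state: {'y': 29, 'x': 80, 'b': 97}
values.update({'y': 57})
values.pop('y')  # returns 57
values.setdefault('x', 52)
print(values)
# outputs {'x': 80, 'b': 97}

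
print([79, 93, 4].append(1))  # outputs None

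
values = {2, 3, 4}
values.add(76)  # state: {2, 3, 4, 76}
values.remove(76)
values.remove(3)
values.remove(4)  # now {2}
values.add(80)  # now {2, 80}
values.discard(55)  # {2, 80}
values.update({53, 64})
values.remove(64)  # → {2, 53, 80}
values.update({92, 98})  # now {2, 53, 80, 92, 98}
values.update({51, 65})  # {2, 51, 53, 65, 80, 92, 98}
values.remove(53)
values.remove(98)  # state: {2, 51, 65, 80, 92}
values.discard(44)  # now {2, 51, 65, 80, 92}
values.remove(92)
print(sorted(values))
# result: [2, 51, 65, 80]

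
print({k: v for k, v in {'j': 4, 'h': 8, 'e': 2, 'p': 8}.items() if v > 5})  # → {'h': 8, 'p': 8}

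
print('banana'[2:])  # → nana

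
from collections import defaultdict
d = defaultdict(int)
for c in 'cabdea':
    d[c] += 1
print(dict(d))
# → {'c': 1, 'a': 2, 'b': 1, 'd': 1, 'e': 1}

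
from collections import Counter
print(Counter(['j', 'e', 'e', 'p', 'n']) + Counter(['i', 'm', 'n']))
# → Counter({'e': 2, 'n': 2, 'j': 1, 'p': 1, 'i': 1, 'm': 1})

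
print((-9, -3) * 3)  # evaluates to (-9, -3, -9, -3, -9, -3)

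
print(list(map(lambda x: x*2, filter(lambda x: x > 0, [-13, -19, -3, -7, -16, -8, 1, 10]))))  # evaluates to [2, 20]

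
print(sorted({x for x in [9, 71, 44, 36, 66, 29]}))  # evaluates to [9, 29, 36, 44, 66, 71]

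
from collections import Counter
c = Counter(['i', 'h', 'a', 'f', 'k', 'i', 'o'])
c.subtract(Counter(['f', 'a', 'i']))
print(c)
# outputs Counter({'i': 1, 'h': 1, 'k': 1, 'o': 1, 'a': 0, 'f': 0})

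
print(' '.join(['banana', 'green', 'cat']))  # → banana green cat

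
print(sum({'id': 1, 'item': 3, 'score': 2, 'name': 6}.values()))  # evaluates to 12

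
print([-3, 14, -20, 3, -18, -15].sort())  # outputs None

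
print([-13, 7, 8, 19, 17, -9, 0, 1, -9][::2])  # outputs [-13, 8, 17, 0, -9]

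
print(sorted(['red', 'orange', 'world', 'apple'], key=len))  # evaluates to ['red', 'world', 'apple', 'orange']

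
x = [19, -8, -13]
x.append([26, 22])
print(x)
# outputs [19, -8, -13, [26, 22]]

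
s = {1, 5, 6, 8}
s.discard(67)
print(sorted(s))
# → [1, 5, 6, 8]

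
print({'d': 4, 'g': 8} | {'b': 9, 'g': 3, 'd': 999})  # {'d': 999, 'g': 3, 'b': 9}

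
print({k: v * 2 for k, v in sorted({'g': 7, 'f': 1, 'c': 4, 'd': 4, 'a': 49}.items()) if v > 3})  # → {'a': 98, 'c': 8, 'd': 8, 'g': 14}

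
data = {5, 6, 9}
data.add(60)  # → {5, 6, 9, 60}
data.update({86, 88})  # {5, 6, 9, 60, 86, 88}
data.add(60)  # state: {5, 6, 9, 60, 86, 88}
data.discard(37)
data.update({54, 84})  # {5, 6, 9, 54, 60, 84, 86, 88}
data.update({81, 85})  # {5, 6, 9, 54, 60, 81, 84, 85, 86, 88}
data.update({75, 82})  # {5, 6, 9, 54, 60, 75, 81, 82, 84, 85, 86, 88}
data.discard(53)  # {5, 6, 9, 54, 60, 75, 81, 82, 84, 85, 86, 88}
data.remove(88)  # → {5, 6, 9, 54, 60, 75, 81, 82, 84, 85, 86}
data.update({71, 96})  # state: {5, 6, 9, 54, 60, 71, 75, 81, 82, 84, 85, 86, 96}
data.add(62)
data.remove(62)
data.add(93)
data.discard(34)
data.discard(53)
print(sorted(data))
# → [5, 6, 9, 54, 60, 71, 75, 81, 82, 84, 85, 86, 93, 96]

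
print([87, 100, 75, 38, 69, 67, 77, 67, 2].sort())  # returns None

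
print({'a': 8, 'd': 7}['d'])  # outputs 7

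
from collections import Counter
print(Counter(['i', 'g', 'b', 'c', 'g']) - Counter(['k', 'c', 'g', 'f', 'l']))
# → Counter({'i': 1, 'g': 1, 'b': 1})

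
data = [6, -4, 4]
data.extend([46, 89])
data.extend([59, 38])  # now [6, -4, 4, 46, 89, 59, 38]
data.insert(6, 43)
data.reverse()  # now [38, 43, 59, 89, 46, 4, -4, 6]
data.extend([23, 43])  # [38, 43, 59, 89, 46, 4, -4, 6, 23, 43]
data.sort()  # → [-4, 4, 6, 23, 38, 43, 43, 46, 59, 89]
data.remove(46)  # [-4, 4, 6, 23, 38, 43, 43, 59, 89]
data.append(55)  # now [-4, 4, 6, 23, 38, 43, 43, 59, 89, 55]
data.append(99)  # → [-4, 4, 6, 23, 38, 43, 43, 59, 89, 55, 99]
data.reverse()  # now [99, 55, 89, 59, 43, 43, 38, 23, 6, 4, -4]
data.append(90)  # [99, 55, 89, 59, 43, 43, 38, 23, 6, 4, -4, 90]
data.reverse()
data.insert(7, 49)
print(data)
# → [90, -4, 4, 6, 23, 38, 43, 49, 43, 59, 89, 55, 99]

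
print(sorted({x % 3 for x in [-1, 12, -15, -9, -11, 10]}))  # [0, 1, 2]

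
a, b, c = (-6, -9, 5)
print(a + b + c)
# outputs -10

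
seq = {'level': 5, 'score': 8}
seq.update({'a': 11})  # {'level': 5, 'score': 8, 'a': 11}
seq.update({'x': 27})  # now {'level': 5, 'score': 8, 'a': 11, 'x': 27}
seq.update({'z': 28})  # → {'level': 5, 'score': 8, 'a': 11, 'x': 27, 'z': 28}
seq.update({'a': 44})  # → {'level': 5, 'score': 8, 'a': 44, 'x': 27, 'z': 28}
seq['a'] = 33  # {'level': 5, 'score': 8, 'a': 33, 'x': 27, 'z': 28}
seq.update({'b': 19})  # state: {'level': 5, 'score': 8, 'a': 33, 'x': 27, 'z': 28, 'b': 19}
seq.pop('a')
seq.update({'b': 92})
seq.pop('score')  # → 8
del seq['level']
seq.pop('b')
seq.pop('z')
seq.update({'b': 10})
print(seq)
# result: {'x': 27, 'b': 10}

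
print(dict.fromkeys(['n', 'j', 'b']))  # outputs {'n': None, 'j': None, 'b': None}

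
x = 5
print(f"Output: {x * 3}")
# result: Output: 15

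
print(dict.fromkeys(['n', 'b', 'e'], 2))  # {'n': 2, 'b': 2, 'e': 2}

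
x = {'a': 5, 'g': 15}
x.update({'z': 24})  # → {'a': 5, 'g': 15, 'z': 24}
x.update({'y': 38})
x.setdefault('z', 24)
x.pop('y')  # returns 38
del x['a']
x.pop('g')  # 15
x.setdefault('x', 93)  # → 93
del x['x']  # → {'z': 24}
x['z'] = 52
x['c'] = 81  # {'z': 52, 'c': 81}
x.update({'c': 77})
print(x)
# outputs {'z': 52, 'c': 77}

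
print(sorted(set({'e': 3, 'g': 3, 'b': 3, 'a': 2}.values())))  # [2, 3]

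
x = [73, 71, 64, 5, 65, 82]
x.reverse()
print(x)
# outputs [82, 65, 5, 64, 71, 73]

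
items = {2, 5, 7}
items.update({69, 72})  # {2, 5, 7, 69, 72}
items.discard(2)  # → {5, 7, 69, 72}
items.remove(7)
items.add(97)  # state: {5, 69, 72, 97}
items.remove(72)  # {5, 69, 97}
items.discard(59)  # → {5, 69, 97}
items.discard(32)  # {5, 69, 97}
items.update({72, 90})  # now {5, 69, 72, 90, 97}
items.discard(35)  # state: {5, 69, 72, 90, 97}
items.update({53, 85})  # {5, 53, 69, 72, 85, 90, 97}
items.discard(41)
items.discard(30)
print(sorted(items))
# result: [5, 53, 69, 72, 85, 90, 97]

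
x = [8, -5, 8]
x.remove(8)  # [-5, 8]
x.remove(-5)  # [8]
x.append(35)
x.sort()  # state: [8, 35]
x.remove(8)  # [35]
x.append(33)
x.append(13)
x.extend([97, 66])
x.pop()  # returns 66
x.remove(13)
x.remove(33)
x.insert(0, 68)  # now [68, 35, 97]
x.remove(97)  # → [68, 35]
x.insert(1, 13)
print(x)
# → [68, 13, 35]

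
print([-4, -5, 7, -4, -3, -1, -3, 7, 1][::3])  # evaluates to [-4, -4, -3]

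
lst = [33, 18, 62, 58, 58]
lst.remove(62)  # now [33, 18, 58, 58]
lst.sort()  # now [18, 33, 58, 58]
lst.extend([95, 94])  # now [18, 33, 58, 58, 95, 94]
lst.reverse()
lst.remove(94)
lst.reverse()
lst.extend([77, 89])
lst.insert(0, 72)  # [72, 18, 33, 58, 58, 95, 77, 89]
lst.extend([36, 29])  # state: [72, 18, 33, 58, 58, 95, 77, 89, 36, 29]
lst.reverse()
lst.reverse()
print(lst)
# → [72, 18, 33, 58, 58, 95, 77, 89, 36, 29]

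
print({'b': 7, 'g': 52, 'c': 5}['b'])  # 7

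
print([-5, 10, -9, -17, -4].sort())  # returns None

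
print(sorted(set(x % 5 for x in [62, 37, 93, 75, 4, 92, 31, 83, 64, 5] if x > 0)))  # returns [0, 1, 2, 3, 4]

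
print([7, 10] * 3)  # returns [7, 10, 7, 10, 7, 10]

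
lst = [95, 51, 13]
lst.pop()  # 13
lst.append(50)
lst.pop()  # 50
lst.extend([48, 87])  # [95, 51, 48, 87]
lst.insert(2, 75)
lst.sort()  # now [48, 51, 75, 87, 95]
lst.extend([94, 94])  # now [48, 51, 75, 87, 95, 94, 94]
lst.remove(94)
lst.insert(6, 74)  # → [48, 51, 75, 87, 95, 94, 74]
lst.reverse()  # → [74, 94, 95, 87, 75, 51, 48]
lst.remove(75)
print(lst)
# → [74, 94, 95, 87, 51, 48]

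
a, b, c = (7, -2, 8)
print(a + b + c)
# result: 13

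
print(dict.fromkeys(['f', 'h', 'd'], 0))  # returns {'f': 0, 'h': 0, 'd': 0}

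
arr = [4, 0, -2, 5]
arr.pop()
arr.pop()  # -2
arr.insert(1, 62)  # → [4, 62, 0]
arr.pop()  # 0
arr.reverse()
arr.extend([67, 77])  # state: [62, 4, 67, 77]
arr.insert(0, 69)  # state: [69, 62, 4, 67, 77]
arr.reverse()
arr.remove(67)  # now [77, 4, 62, 69]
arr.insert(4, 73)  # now [77, 4, 62, 69, 73]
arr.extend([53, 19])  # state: [77, 4, 62, 69, 73, 53, 19]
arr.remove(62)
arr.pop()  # 19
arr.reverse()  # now [53, 73, 69, 4, 77]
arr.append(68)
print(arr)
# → [53, 73, 69, 4, 77, 68]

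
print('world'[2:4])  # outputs rl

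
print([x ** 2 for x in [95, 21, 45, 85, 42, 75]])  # [9025, 441, 2025, 7225, 1764, 5625]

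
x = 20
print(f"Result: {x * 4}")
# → Result: 80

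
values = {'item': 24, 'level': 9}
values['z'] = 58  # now {'item': 24, 'level': 9, 'z': 58}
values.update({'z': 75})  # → {'item': 24, 'level': 9, 'z': 75}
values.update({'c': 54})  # {'item': 24, 'level': 9, 'z': 75, 'c': 54}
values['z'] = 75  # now {'item': 24, 'level': 9, 'z': 75, 'c': 54}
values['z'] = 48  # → {'item': 24, 'level': 9, 'z': 48, 'c': 54}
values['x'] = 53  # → {'item': 24, 'level': 9, 'z': 48, 'c': 54, 'x': 53}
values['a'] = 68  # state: {'item': 24, 'level': 9, 'z': 48, 'c': 54, 'x': 53, 'a': 68}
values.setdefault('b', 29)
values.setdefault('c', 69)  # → 54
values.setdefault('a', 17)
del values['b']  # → {'item': 24, 'level': 9, 'z': 48, 'c': 54, 'x': 53, 'a': 68}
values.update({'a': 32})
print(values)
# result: {'item': 24, 'level': 9, 'z': 48, 'c': 54, 'x': 53, 'a': 32}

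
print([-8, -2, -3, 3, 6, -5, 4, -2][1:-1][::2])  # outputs [-2, 3, -5]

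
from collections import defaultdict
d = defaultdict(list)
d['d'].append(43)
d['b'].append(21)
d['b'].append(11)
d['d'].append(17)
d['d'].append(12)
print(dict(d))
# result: {'d': [43, 17, 12], 'b': [21, 11]}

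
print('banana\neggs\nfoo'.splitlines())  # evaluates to ['banana', 'eggs', 'foo']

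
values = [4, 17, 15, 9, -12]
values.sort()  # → [-12, 4, 9, 15, 17]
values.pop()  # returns 17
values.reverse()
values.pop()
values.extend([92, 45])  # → [15, 9, 4, 92, 45]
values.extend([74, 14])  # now [15, 9, 4, 92, 45, 74, 14]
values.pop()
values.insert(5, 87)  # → [15, 9, 4, 92, 45, 87, 74]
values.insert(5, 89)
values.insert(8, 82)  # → [15, 9, 4, 92, 45, 89, 87, 74, 82]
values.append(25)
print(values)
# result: [15, 9, 4, 92, 45, 89, 87, 74, 82, 25]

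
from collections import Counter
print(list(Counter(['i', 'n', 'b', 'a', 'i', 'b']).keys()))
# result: ['i', 'n', 'b', 'a']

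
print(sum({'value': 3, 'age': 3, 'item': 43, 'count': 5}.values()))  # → 54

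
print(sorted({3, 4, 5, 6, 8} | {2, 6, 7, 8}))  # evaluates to [2, 3, 4, 5, 6, 7, 8]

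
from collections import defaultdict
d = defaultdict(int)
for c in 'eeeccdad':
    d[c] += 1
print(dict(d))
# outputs {'e': 3, 'c': 2, 'd': 2, 'a': 1}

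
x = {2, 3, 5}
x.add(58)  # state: {2, 3, 5, 58}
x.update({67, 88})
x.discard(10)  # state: {2, 3, 5, 58, 67, 88}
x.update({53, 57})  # {2, 3, 5, 53, 57, 58, 67, 88}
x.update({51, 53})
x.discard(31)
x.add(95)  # {2, 3, 5, 51, 53, 57, 58, 67, 88, 95}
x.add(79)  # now {2, 3, 5, 51, 53, 57, 58, 67, 79, 88, 95}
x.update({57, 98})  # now {2, 3, 5, 51, 53, 57, 58, 67, 79, 88, 95, 98}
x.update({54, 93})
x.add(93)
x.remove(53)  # {2, 3, 5, 51, 54, 57, 58, 67, 79, 88, 93, 95, 98}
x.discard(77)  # {2, 3, 5, 51, 54, 57, 58, 67, 79, 88, 93, 95, 98}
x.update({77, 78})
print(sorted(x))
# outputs [2, 3, 5, 51, 54, 57, 58, 67, 77, 78, 79, 88, 93, 95, 98]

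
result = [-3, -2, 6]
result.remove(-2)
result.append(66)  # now [-3, 6, 66]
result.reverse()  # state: [66, 6, -3]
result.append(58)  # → [66, 6, -3, 58]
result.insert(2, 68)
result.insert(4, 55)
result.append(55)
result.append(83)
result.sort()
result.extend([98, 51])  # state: [-3, 6, 55, 55, 58, 66, 68, 83, 98, 51]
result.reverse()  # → [51, 98, 83, 68, 66, 58, 55, 55, 6, -3]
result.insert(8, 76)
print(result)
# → [51, 98, 83, 68, 66, 58, 55, 55, 76, 6, -3]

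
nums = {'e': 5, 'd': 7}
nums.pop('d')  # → 7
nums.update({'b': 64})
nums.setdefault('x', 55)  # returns 55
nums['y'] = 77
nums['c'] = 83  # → {'e': 5, 'b': 64, 'x': 55, 'y': 77, 'c': 83}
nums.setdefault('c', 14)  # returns 83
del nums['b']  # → {'e': 5, 'x': 55, 'y': 77, 'c': 83}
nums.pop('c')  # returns 83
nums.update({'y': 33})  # {'e': 5, 'x': 55, 'y': 33}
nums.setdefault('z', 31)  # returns 31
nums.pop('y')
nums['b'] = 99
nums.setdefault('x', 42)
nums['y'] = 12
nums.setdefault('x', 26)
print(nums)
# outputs {'e': 5, 'x': 55, 'z': 31, 'b': 99, 'y': 12}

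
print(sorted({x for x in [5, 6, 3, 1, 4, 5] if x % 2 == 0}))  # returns [4, 6]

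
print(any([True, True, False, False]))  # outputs True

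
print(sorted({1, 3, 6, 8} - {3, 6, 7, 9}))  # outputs [1, 8]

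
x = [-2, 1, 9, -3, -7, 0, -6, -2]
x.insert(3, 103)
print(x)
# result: [-2, 1, 9, 103, -3, -7, 0, -6, -2]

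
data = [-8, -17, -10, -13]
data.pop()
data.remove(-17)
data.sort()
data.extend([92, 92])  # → [-10, -8, 92, 92]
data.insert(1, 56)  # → [-10, 56, -8, 92, 92]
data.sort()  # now [-10, -8, 56, 92, 92]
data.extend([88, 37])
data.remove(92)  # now [-10, -8, 56, 92, 88, 37]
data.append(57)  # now [-10, -8, 56, 92, 88, 37, 57]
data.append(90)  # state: [-10, -8, 56, 92, 88, 37, 57, 90]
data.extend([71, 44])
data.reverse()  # [44, 71, 90, 57, 37, 88, 92, 56, -8, -10]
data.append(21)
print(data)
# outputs [44, 71, 90, 57, 37, 88, 92, 56, -8, -10, 21]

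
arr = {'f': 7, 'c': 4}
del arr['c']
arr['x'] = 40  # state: {'f': 7, 'x': 40}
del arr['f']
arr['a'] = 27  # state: {'x': 40, 'a': 27}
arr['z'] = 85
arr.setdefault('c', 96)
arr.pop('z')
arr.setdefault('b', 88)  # 88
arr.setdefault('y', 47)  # 47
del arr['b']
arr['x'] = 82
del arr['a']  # {'x': 82, 'c': 96, 'y': 47}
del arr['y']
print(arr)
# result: {'x': 82, 'c': 96}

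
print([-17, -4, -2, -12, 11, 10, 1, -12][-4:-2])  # [11, 10]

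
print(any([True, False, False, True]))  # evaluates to True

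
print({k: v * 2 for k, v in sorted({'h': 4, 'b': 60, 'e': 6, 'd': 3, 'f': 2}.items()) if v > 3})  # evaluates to {'b': 120, 'e': 12, 'h': 8}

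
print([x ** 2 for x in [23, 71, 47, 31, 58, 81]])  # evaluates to [529, 5041, 2209, 961, 3364, 6561]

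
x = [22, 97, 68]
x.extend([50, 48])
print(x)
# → [22, 97, 68, 50, 48]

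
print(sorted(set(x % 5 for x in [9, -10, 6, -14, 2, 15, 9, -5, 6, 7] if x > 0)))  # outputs [0, 1, 2, 4]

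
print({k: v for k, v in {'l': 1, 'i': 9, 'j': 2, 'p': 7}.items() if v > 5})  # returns {'i': 9, 'p': 7}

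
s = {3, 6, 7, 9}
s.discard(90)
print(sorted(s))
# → [3, 6, 7, 9]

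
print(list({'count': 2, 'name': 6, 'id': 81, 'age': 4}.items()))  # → [('count', 2), ('name', 6), ('id', 81), ('age', 4)]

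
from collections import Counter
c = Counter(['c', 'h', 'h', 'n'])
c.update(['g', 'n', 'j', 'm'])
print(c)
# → Counter({'h': 2, 'n': 2, 'c': 1, 'g': 1, 'j': 1, 'm': 1})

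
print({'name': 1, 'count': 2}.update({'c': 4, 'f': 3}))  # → None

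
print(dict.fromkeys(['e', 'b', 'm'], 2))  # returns {'e': 2, 'b': 2, 'm': 2}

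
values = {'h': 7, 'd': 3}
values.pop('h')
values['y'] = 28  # {'d': 3, 'y': 28}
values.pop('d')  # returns 3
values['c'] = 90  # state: {'y': 28, 'c': 90}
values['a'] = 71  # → {'y': 28, 'c': 90, 'a': 71}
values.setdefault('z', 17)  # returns 17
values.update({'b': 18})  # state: {'y': 28, 'c': 90, 'a': 71, 'z': 17, 'b': 18}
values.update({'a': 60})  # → {'y': 28, 'c': 90, 'a': 60, 'z': 17, 'b': 18}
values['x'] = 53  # {'y': 28, 'c': 90, 'a': 60, 'z': 17, 'b': 18, 'x': 53}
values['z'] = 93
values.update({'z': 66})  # {'y': 28, 'c': 90, 'a': 60, 'z': 66, 'b': 18, 'x': 53}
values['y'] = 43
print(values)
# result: {'y': 43, 'c': 90, 'a': 60, 'z': 66, 'b': 18, 'x': 53}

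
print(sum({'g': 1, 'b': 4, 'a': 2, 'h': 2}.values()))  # 9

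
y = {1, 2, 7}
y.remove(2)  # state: {1, 7}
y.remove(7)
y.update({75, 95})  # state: {1, 75, 95}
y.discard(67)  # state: {1, 75, 95}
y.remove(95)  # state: {1, 75}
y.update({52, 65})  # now {1, 52, 65, 75}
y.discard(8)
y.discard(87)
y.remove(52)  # {1, 65, 75}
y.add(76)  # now {1, 65, 75, 76}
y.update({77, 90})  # {1, 65, 75, 76, 77, 90}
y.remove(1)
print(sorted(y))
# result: [65, 75, 76, 77, 90]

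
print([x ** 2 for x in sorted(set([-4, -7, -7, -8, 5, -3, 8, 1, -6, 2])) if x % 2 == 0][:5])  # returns [64, 36, 16, 4, 64]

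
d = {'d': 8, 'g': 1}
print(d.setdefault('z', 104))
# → 104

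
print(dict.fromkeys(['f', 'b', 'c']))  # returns {'f': None, 'b': None, 'c': None}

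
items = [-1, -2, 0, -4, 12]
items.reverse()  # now [12, -4, 0, -2, -1]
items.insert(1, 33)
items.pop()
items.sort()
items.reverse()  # [33, 12, 0, -2, -4]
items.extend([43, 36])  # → [33, 12, 0, -2, -4, 43, 36]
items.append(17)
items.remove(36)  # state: [33, 12, 0, -2, -4, 43, 17]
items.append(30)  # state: [33, 12, 0, -2, -4, 43, 17, 30]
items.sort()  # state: [-4, -2, 0, 12, 17, 30, 33, 43]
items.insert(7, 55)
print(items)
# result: [-4, -2, 0, 12, 17, 30, 33, 55, 43]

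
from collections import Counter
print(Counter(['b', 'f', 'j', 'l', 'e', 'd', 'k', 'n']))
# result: Counter({'b': 1, 'f': 1, 'j': 1, 'l': 1, 'e': 1, 'd': 1, 'k': 1, 'n': 1})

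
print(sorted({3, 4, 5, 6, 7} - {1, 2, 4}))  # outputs [3, 5, 6, 7]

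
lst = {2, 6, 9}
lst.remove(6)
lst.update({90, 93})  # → {2, 9, 90, 93}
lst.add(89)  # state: {2, 9, 89, 90, 93}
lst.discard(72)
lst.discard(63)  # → {2, 9, 89, 90, 93}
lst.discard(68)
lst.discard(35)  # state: {2, 9, 89, 90, 93}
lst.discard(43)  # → {2, 9, 89, 90, 93}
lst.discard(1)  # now {2, 9, 89, 90, 93}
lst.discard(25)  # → {2, 9, 89, 90, 93}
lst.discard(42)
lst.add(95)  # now {2, 9, 89, 90, 93, 95}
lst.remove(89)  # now {2, 9, 90, 93, 95}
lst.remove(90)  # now {2, 9, 93, 95}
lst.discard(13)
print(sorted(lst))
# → [2, 9, 93, 95]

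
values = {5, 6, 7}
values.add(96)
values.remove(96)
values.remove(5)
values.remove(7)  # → {6}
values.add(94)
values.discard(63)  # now {6, 94}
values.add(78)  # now {6, 78, 94}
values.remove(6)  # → {78, 94}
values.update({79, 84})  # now {78, 79, 84, 94}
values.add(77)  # {77, 78, 79, 84, 94}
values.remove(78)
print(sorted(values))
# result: [77, 79, 84, 94]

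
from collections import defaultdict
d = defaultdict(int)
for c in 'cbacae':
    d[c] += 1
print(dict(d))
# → {'c': 2, 'b': 1, 'a': 2, 'e': 1}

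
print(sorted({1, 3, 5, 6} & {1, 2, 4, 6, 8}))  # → [1, 6]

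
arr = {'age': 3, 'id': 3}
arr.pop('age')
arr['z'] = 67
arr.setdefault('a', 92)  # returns 92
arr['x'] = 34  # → {'id': 3, 'z': 67, 'a': 92, 'x': 34}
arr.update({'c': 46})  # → {'id': 3, 'z': 67, 'a': 92, 'x': 34, 'c': 46}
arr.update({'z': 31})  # {'id': 3, 'z': 31, 'a': 92, 'x': 34, 'c': 46}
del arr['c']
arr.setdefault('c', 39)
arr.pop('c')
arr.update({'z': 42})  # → {'id': 3, 'z': 42, 'a': 92, 'x': 34}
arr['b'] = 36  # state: {'id': 3, 'z': 42, 'a': 92, 'x': 34, 'b': 36}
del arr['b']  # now {'id': 3, 'z': 42, 'a': 92, 'x': 34}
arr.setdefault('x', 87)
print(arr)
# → {'id': 3, 'z': 42, 'a': 92, 'x': 34}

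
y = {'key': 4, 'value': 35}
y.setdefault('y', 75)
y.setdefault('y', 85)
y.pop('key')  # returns 4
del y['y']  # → {'value': 35}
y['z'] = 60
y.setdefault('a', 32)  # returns 32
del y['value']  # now {'z': 60, 'a': 32}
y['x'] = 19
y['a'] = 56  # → {'z': 60, 'a': 56, 'x': 19}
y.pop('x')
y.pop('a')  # 56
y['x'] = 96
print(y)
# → {'z': 60, 'x': 96}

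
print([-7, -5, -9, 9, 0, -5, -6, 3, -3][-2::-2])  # [3, -5, 9, -5]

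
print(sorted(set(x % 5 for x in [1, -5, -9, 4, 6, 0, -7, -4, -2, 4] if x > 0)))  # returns [1, 4]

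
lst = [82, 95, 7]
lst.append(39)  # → [82, 95, 7, 39]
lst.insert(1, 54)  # [82, 54, 95, 7, 39]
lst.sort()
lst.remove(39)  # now [7, 54, 82, 95]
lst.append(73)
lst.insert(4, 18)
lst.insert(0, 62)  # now [62, 7, 54, 82, 95, 18, 73]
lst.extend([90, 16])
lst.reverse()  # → [16, 90, 73, 18, 95, 82, 54, 7, 62]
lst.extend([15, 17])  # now [16, 90, 73, 18, 95, 82, 54, 7, 62, 15, 17]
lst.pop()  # 17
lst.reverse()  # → [15, 62, 7, 54, 82, 95, 18, 73, 90, 16]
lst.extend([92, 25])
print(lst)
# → [15, 62, 7, 54, 82, 95, 18, 73, 90, 16, 92, 25]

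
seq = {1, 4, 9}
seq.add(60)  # {1, 4, 9, 60}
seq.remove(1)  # {4, 9, 60}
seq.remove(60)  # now {4, 9}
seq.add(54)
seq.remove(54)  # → {4, 9}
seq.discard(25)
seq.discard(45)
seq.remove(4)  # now {9}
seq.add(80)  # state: {9, 80}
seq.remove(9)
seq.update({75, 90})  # {75, 80, 90}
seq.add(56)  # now {56, 75, 80, 90}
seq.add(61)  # {56, 61, 75, 80, 90}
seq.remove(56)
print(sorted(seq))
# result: [61, 75, 80, 90]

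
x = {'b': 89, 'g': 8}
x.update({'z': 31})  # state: {'b': 89, 'g': 8, 'z': 31}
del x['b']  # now {'g': 8, 'z': 31}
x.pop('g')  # 8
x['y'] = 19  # {'z': 31, 'y': 19}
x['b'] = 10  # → {'z': 31, 'y': 19, 'b': 10}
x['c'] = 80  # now {'z': 31, 'y': 19, 'b': 10, 'c': 80}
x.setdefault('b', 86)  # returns 10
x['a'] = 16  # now {'z': 31, 'y': 19, 'b': 10, 'c': 80, 'a': 16}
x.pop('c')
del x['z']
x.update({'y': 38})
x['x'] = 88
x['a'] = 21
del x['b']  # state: {'y': 38, 'a': 21, 'x': 88}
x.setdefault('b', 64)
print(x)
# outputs {'y': 38, 'a': 21, 'x': 88, 'b': 64}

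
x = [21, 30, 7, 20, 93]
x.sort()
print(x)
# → [7, 20, 21, 30, 93]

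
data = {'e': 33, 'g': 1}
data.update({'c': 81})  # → {'e': 33, 'g': 1, 'c': 81}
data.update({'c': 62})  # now {'e': 33, 'g': 1, 'c': 62}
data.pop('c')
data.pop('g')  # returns 1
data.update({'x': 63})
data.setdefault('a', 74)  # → 74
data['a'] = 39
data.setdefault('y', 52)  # 52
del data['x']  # {'e': 33, 'a': 39, 'y': 52}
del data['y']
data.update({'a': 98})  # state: {'e': 33, 'a': 98}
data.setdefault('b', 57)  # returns 57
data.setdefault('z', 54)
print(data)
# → {'e': 33, 'a': 98, 'b': 57, 'z': 54}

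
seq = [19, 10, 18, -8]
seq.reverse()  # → [-8, 18, 10, 19]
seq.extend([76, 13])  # [-8, 18, 10, 19, 76, 13]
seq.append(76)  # [-8, 18, 10, 19, 76, 13, 76]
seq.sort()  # [-8, 10, 13, 18, 19, 76, 76]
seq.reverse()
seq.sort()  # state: [-8, 10, 13, 18, 19, 76, 76]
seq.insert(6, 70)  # [-8, 10, 13, 18, 19, 76, 70, 76]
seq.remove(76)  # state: [-8, 10, 13, 18, 19, 70, 76]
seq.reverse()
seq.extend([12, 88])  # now [76, 70, 19, 18, 13, 10, -8, 12, 88]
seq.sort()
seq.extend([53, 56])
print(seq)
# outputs [-8, 10, 12, 13, 18, 19, 70, 76, 88, 53, 56]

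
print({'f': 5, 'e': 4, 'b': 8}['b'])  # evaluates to 8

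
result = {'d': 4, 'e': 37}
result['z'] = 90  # {'d': 4, 'e': 37, 'z': 90}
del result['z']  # {'d': 4, 'e': 37}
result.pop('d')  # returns 4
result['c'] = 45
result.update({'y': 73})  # {'e': 37, 'c': 45, 'y': 73}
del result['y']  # {'e': 37, 'c': 45}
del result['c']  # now {'e': 37}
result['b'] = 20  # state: {'e': 37, 'b': 20}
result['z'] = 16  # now {'e': 37, 'b': 20, 'z': 16}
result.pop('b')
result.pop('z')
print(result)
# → {'e': 37}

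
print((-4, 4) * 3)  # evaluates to (-4, 4, -4, 4, -4, 4)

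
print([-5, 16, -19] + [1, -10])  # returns [-5, 16, -19, 1, -10]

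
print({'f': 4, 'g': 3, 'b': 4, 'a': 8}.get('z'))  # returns None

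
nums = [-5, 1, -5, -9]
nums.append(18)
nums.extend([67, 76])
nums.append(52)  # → [-5, 1, -5, -9, 18, 67, 76, 52]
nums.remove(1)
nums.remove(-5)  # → [-5, -9, 18, 67, 76, 52]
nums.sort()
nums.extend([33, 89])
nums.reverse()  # [89, 33, 76, 67, 52, 18, -5, -9]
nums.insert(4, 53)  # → [89, 33, 76, 67, 53, 52, 18, -5, -9]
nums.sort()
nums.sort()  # [-9, -5, 18, 33, 52, 53, 67, 76, 89]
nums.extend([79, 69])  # [-9, -5, 18, 33, 52, 53, 67, 76, 89, 79, 69]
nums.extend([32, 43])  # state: [-9, -5, 18, 33, 52, 53, 67, 76, 89, 79, 69, 32, 43]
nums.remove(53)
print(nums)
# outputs [-9, -5, 18, 33, 52, 67, 76, 89, 79, 69, 32, 43]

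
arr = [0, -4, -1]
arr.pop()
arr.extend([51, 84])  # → [0, -4, 51, 84]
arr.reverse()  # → [84, 51, -4, 0]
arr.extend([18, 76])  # [84, 51, -4, 0, 18, 76]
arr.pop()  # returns 76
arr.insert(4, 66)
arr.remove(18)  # [84, 51, -4, 0, 66]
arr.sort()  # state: [-4, 0, 51, 66, 84]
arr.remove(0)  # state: [-4, 51, 66, 84]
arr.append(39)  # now [-4, 51, 66, 84, 39]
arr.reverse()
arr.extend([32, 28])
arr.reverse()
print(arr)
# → [28, 32, -4, 51, 66, 84, 39]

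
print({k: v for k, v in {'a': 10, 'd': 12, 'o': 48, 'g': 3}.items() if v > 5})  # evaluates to {'a': 10, 'd': 12, 'o': 48}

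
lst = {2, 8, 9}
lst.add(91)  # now {2, 8, 9, 91}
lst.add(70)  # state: {2, 8, 9, 70, 91}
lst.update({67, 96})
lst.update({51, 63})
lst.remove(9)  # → {2, 8, 51, 63, 67, 70, 91, 96}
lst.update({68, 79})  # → {2, 8, 51, 63, 67, 68, 70, 79, 91, 96}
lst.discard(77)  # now {2, 8, 51, 63, 67, 68, 70, 79, 91, 96}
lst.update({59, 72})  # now {2, 8, 51, 59, 63, 67, 68, 70, 72, 79, 91, 96}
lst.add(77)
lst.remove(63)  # {2, 8, 51, 59, 67, 68, 70, 72, 77, 79, 91, 96}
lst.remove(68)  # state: {2, 8, 51, 59, 67, 70, 72, 77, 79, 91, 96}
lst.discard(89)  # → {2, 8, 51, 59, 67, 70, 72, 77, 79, 91, 96}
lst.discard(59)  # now {2, 8, 51, 67, 70, 72, 77, 79, 91, 96}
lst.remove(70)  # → {2, 8, 51, 67, 72, 77, 79, 91, 96}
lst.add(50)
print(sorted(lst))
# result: [2, 8, 50, 51, 67, 72, 77, 79, 91, 96]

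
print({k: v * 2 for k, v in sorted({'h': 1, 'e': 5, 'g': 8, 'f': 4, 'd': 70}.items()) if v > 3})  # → {'d': 140, 'e': 10, 'f': 8, 'g': 16}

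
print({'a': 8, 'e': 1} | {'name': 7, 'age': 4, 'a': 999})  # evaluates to {'a': 999, 'e': 1, 'name': 7, 'age': 4}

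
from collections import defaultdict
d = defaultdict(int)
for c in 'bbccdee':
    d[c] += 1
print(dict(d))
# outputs {'b': 2, 'c': 2, 'd': 1, 'e': 2}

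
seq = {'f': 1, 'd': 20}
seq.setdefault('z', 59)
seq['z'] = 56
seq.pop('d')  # 20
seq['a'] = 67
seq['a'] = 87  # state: {'f': 1, 'z': 56, 'a': 87}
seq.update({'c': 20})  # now {'f': 1, 'z': 56, 'a': 87, 'c': 20}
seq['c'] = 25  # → {'f': 1, 'z': 56, 'a': 87, 'c': 25}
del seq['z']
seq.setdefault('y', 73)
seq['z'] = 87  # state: {'f': 1, 'a': 87, 'c': 25, 'y': 73, 'z': 87}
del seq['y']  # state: {'f': 1, 'a': 87, 'c': 25, 'z': 87}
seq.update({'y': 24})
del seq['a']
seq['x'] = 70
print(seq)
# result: {'f': 1, 'c': 25, 'z': 87, 'y': 24, 'x': 70}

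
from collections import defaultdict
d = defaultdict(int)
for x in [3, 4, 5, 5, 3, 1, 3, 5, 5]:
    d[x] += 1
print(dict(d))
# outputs {3: 3, 4: 1, 5: 4, 1: 1}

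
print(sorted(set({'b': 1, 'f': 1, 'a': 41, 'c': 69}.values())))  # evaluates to [1, 41, 69]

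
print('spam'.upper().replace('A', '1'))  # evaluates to SP1M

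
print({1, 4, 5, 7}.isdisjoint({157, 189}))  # True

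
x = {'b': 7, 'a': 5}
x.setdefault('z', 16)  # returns 16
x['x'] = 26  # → {'b': 7, 'a': 5, 'z': 16, 'x': 26}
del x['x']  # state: {'b': 7, 'a': 5, 'z': 16}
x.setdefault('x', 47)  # 47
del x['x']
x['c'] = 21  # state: {'b': 7, 'a': 5, 'z': 16, 'c': 21}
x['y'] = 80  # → {'b': 7, 'a': 5, 'z': 16, 'c': 21, 'y': 80}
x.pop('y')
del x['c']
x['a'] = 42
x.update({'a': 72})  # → {'b': 7, 'a': 72, 'z': 16}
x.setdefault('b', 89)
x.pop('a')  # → 72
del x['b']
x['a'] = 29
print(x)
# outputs {'z': 16, 'a': 29}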